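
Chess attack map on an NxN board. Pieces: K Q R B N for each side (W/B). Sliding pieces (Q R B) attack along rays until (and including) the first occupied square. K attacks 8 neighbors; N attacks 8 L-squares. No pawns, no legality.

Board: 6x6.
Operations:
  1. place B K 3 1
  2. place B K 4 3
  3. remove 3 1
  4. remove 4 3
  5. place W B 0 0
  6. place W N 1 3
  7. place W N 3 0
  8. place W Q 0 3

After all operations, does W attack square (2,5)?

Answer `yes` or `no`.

Op 1: place BK@(3,1)
Op 2: place BK@(4,3)
Op 3: remove (3,1)
Op 4: remove (4,3)
Op 5: place WB@(0,0)
Op 6: place WN@(1,3)
Op 7: place WN@(3,0)
Op 8: place WQ@(0,3)
Per-piece attacks for W:
  WB@(0,0): attacks (1,1) (2,2) (3,3) (4,4) (5,5)
  WQ@(0,3): attacks (0,4) (0,5) (0,2) (0,1) (0,0) (1,3) (1,4) (2,5) (1,2) (2,1) (3,0) [ray(0,-1) blocked at (0,0); ray(1,0) blocked at (1,3); ray(1,-1) blocked at (3,0)]
  WN@(1,3): attacks (2,5) (3,4) (0,5) (2,1) (3,2) (0,1)
  WN@(3,0): attacks (4,2) (5,1) (2,2) (1,1)
W attacks (2,5): yes

Answer: yes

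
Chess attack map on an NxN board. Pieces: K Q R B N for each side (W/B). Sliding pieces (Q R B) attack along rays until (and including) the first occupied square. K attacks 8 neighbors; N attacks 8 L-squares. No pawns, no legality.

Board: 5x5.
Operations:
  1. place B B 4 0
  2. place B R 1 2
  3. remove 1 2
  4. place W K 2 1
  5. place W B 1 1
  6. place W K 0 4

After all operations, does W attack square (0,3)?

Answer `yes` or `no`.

Op 1: place BB@(4,0)
Op 2: place BR@(1,2)
Op 3: remove (1,2)
Op 4: place WK@(2,1)
Op 5: place WB@(1,1)
Op 6: place WK@(0,4)
Per-piece attacks for W:
  WK@(0,4): attacks (0,3) (1,4) (1,3)
  WB@(1,1): attacks (2,2) (3,3) (4,4) (2,0) (0,2) (0,0)
  WK@(2,1): attacks (2,2) (2,0) (3,1) (1,1) (3,2) (3,0) (1,2) (1,0)
W attacks (0,3): yes

Answer: yes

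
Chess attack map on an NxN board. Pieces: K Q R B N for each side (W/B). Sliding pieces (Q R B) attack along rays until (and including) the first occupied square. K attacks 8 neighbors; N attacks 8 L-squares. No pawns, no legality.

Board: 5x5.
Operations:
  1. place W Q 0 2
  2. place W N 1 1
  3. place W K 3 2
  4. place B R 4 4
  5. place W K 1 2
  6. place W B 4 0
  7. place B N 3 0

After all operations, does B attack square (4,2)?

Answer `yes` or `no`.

Answer: yes

Derivation:
Op 1: place WQ@(0,2)
Op 2: place WN@(1,1)
Op 3: place WK@(3,2)
Op 4: place BR@(4,4)
Op 5: place WK@(1,2)
Op 6: place WB@(4,0)
Op 7: place BN@(3,0)
Per-piece attacks for B:
  BN@(3,0): attacks (4,2) (2,2) (1,1)
  BR@(4,4): attacks (4,3) (4,2) (4,1) (4,0) (3,4) (2,4) (1,4) (0,4) [ray(0,-1) blocked at (4,0)]
B attacks (4,2): yes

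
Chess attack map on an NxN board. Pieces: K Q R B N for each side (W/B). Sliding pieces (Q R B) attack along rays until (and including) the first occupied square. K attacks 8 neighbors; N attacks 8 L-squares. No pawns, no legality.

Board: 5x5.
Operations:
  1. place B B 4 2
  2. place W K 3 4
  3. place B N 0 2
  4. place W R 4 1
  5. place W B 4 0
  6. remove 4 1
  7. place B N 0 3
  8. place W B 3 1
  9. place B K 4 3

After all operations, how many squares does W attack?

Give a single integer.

Op 1: place BB@(4,2)
Op 2: place WK@(3,4)
Op 3: place BN@(0,2)
Op 4: place WR@(4,1)
Op 5: place WB@(4,0)
Op 6: remove (4,1)
Op 7: place BN@(0,3)
Op 8: place WB@(3,1)
Op 9: place BK@(4,3)
Per-piece attacks for W:
  WB@(3,1): attacks (4,2) (4,0) (2,2) (1,3) (0,4) (2,0) [ray(1,1) blocked at (4,2); ray(1,-1) blocked at (4,0)]
  WK@(3,4): attacks (3,3) (4,4) (2,4) (4,3) (2,3)
  WB@(4,0): attacks (3,1) [ray(-1,1) blocked at (3,1)]
Union (12 distinct): (0,4) (1,3) (2,0) (2,2) (2,3) (2,4) (3,1) (3,3) (4,0) (4,2) (4,3) (4,4)

Answer: 12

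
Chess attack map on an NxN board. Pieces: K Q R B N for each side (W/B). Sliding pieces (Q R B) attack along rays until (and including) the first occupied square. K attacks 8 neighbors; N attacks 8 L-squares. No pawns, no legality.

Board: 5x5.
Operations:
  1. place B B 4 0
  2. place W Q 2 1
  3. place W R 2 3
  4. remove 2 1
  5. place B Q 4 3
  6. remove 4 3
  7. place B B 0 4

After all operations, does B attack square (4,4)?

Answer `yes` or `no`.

Op 1: place BB@(4,0)
Op 2: place WQ@(2,1)
Op 3: place WR@(2,3)
Op 4: remove (2,1)
Op 5: place BQ@(4,3)
Op 6: remove (4,3)
Op 7: place BB@(0,4)
Per-piece attacks for B:
  BB@(0,4): attacks (1,3) (2,2) (3,1) (4,0) [ray(1,-1) blocked at (4,0)]
  BB@(4,0): attacks (3,1) (2,2) (1,3) (0,4) [ray(-1,1) blocked at (0,4)]
B attacks (4,4): no

Answer: no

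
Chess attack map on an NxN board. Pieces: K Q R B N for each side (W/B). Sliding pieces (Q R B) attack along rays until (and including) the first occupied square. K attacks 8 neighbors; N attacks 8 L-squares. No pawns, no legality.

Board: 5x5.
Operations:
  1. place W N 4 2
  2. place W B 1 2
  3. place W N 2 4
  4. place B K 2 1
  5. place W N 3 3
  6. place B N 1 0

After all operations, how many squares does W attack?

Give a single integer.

Answer: 11

Derivation:
Op 1: place WN@(4,2)
Op 2: place WB@(1,2)
Op 3: place WN@(2,4)
Op 4: place BK@(2,1)
Op 5: place WN@(3,3)
Op 6: place BN@(1,0)
Per-piece attacks for W:
  WB@(1,2): attacks (2,3) (3,4) (2,1) (0,3) (0,1) [ray(1,-1) blocked at (2,1)]
  WN@(2,4): attacks (3,2) (4,3) (1,2) (0,3)
  WN@(3,3): attacks (1,4) (4,1) (2,1) (1,2)
  WN@(4,2): attacks (3,4) (2,3) (3,0) (2,1)
Union (11 distinct): (0,1) (0,3) (1,2) (1,4) (2,1) (2,3) (3,0) (3,2) (3,4) (4,1) (4,3)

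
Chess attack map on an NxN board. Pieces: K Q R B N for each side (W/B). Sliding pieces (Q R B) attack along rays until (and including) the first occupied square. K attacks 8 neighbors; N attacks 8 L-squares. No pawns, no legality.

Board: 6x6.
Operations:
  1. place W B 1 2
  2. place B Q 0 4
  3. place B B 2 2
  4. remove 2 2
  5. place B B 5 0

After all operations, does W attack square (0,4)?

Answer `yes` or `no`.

Answer: no

Derivation:
Op 1: place WB@(1,2)
Op 2: place BQ@(0,4)
Op 3: place BB@(2,2)
Op 4: remove (2,2)
Op 5: place BB@(5,0)
Per-piece attacks for W:
  WB@(1,2): attacks (2,3) (3,4) (4,5) (2,1) (3,0) (0,3) (0,1)
W attacks (0,4): no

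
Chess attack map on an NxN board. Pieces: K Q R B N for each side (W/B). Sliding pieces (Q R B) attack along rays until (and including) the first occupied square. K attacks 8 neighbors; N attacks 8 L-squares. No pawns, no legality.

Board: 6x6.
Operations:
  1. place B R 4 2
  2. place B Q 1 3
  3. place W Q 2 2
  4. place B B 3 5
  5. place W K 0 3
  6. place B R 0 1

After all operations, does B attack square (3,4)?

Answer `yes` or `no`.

Answer: no

Derivation:
Op 1: place BR@(4,2)
Op 2: place BQ@(1,3)
Op 3: place WQ@(2,2)
Op 4: place BB@(3,5)
Op 5: place WK@(0,3)
Op 6: place BR@(0,1)
Per-piece attacks for B:
  BR@(0,1): attacks (0,2) (0,3) (0,0) (1,1) (2,1) (3,1) (4,1) (5,1) [ray(0,1) blocked at (0,3)]
  BQ@(1,3): attacks (1,4) (1,5) (1,2) (1,1) (1,0) (2,3) (3,3) (4,3) (5,3) (0,3) (2,4) (3,5) (2,2) (0,4) (0,2) [ray(-1,0) blocked at (0,3); ray(1,1) blocked at (3,5); ray(1,-1) blocked at (2,2)]
  BB@(3,5): attacks (4,4) (5,3) (2,4) (1,3) [ray(-1,-1) blocked at (1,3)]
  BR@(4,2): attacks (4,3) (4,4) (4,5) (4,1) (4,0) (5,2) (3,2) (2,2) [ray(-1,0) blocked at (2,2)]
B attacks (3,4): no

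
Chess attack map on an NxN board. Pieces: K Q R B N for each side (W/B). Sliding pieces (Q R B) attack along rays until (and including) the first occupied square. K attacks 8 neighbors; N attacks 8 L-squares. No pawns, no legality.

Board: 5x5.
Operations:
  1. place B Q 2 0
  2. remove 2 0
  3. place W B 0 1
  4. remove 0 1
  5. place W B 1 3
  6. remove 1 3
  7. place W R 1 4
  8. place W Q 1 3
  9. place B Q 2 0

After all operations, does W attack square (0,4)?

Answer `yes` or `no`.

Answer: yes

Derivation:
Op 1: place BQ@(2,0)
Op 2: remove (2,0)
Op 3: place WB@(0,1)
Op 4: remove (0,1)
Op 5: place WB@(1,3)
Op 6: remove (1,3)
Op 7: place WR@(1,4)
Op 8: place WQ@(1,3)
Op 9: place BQ@(2,0)
Per-piece attacks for W:
  WQ@(1,3): attacks (1,4) (1,2) (1,1) (1,0) (2,3) (3,3) (4,3) (0,3) (2,4) (2,2) (3,1) (4,0) (0,4) (0,2) [ray(0,1) blocked at (1,4)]
  WR@(1,4): attacks (1,3) (2,4) (3,4) (4,4) (0,4) [ray(0,-1) blocked at (1,3)]
W attacks (0,4): yes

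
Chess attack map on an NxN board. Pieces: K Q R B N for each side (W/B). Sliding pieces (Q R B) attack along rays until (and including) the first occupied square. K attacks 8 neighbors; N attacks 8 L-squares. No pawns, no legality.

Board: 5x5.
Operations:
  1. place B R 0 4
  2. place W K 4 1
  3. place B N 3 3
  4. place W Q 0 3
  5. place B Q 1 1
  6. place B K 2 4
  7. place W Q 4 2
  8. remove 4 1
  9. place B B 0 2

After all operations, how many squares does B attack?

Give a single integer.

Answer: 18

Derivation:
Op 1: place BR@(0,4)
Op 2: place WK@(4,1)
Op 3: place BN@(3,3)
Op 4: place WQ@(0,3)
Op 5: place BQ@(1,1)
Op 6: place BK@(2,4)
Op 7: place WQ@(4,2)
Op 8: remove (4,1)
Op 9: place BB@(0,2)
Per-piece attacks for B:
  BB@(0,2): attacks (1,3) (2,4) (1,1) [ray(1,1) blocked at (2,4); ray(1,-1) blocked at (1,1)]
  BR@(0,4): attacks (0,3) (1,4) (2,4) [ray(0,-1) blocked at (0,3); ray(1,0) blocked at (2,4)]
  BQ@(1,1): attacks (1,2) (1,3) (1,4) (1,0) (2,1) (3,1) (4,1) (0,1) (2,2) (3,3) (2,0) (0,2) (0,0) [ray(1,1) blocked at (3,3); ray(-1,1) blocked at (0,2)]
  BK@(2,4): attacks (2,3) (3,4) (1,4) (3,3) (1,3)
  BN@(3,3): attacks (1,4) (4,1) (2,1) (1,2)
Union (18 distinct): (0,0) (0,1) (0,2) (0,3) (1,0) (1,1) (1,2) (1,3) (1,4) (2,0) (2,1) (2,2) (2,3) (2,4) (3,1) (3,3) (3,4) (4,1)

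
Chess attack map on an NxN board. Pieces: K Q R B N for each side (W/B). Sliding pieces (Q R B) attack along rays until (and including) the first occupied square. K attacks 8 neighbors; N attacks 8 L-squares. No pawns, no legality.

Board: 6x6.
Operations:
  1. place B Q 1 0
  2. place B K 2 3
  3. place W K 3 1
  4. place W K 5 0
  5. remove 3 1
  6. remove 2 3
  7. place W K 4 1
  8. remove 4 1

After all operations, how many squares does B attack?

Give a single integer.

Op 1: place BQ@(1,0)
Op 2: place BK@(2,3)
Op 3: place WK@(3,1)
Op 4: place WK@(5,0)
Op 5: remove (3,1)
Op 6: remove (2,3)
Op 7: place WK@(4,1)
Op 8: remove (4,1)
Per-piece attacks for B:
  BQ@(1,0): attacks (1,1) (1,2) (1,3) (1,4) (1,5) (2,0) (3,0) (4,0) (5,0) (0,0) (2,1) (3,2) (4,3) (5,4) (0,1) [ray(1,0) blocked at (5,0)]
Union (15 distinct): (0,0) (0,1) (1,1) (1,2) (1,3) (1,4) (1,5) (2,0) (2,1) (3,0) (3,2) (4,0) (4,3) (5,0) (5,4)

Answer: 15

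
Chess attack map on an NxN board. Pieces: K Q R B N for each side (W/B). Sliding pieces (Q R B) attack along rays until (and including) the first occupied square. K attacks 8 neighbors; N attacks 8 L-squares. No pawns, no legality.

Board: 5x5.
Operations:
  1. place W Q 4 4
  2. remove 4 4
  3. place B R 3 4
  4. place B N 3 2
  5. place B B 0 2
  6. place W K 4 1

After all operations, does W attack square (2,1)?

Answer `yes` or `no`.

Answer: no

Derivation:
Op 1: place WQ@(4,4)
Op 2: remove (4,4)
Op 3: place BR@(3,4)
Op 4: place BN@(3,2)
Op 5: place BB@(0,2)
Op 6: place WK@(4,1)
Per-piece attacks for W:
  WK@(4,1): attacks (4,2) (4,0) (3,1) (3,2) (3,0)
W attacks (2,1): no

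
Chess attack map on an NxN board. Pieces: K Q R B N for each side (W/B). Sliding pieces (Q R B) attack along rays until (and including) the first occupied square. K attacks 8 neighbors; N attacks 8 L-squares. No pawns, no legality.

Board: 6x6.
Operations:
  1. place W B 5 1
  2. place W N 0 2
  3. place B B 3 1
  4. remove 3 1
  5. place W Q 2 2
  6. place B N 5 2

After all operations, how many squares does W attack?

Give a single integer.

Answer: 22

Derivation:
Op 1: place WB@(5,1)
Op 2: place WN@(0,2)
Op 3: place BB@(3,1)
Op 4: remove (3,1)
Op 5: place WQ@(2,2)
Op 6: place BN@(5,2)
Per-piece attacks for W:
  WN@(0,2): attacks (1,4) (2,3) (1,0) (2,1)
  WQ@(2,2): attacks (2,3) (2,4) (2,5) (2,1) (2,0) (3,2) (4,2) (5,2) (1,2) (0,2) (3,3) (4,4) (5,5) (3,1) (4,0) (1,3) (0,4) (1,1) (0,0) [ray(1,0) blocked at (5,2); ray(-1,0) blocked at (0,2)]
  WB@(5,1): attacks (4,2) (3,3) (2,4) (1,5) (4,0)
Union (22 distinct): (0,0) (0,2) (0,4) (1,0) (1,1) (1,2) (1,3) (1,4) (1,5) (2,0) (2,1) (2,3) (2,4) (2,5) (3,1) (3,2) (3,3) (4,0) (4,2) (4,4) (5,2) (5,5)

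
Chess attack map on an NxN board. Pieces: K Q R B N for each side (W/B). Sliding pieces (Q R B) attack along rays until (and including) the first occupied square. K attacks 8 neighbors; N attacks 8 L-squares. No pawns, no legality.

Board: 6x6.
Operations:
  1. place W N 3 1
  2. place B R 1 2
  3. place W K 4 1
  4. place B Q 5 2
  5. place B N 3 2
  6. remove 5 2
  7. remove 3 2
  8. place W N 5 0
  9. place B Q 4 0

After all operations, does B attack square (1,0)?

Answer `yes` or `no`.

Answer: yes

Derivation:
Op 1: place WN@(3,1)
Op 2: place BR@(1,2)
Op 3: place WK@(4,1)
Op 4: place BQ@(5,2)
Op 5: place BN@(3,2)
Op 6: remove (5,2)
Op 7: remove (3,2)
Op 8: place WN@(5,0)
Op 9: place BQ@(4,0)
Per-piece attacks for B:
  BR@(1,2): attacks (1,3) (1,4) (1,5) (1,1) (1,0) (2,2) (3,2) (4,2) (5,2) (0,2)
  BQ@(4,0): attacks (4,1) (5,0) (3,0) (2,0) (1,0) (0,0) (5,1) (3,1) [ray(0,1) blocked at (4,1); ray(1,0) blocked at (5,0); ray(-1,1) blocked at (3,1)]
B attacks (1,0): yes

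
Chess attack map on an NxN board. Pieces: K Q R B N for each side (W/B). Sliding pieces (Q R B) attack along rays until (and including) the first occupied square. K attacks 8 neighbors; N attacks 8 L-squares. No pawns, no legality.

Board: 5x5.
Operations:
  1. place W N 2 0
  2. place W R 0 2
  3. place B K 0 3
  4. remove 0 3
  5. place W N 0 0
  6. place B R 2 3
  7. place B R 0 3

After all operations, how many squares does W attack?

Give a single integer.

Op 1: place WN@(2,0)
Op 2: place WR@(0,2)
Op 3: place BK@(0,3)
Op 4: remove (0,3)
Op 5: place WN@(0,0)
Op 6: place BR@(2,3)
Op 7: place BR@(0,3)
Per-piece attacks for W:
  WN@(0,0): attacks (1,2) (2,1)
  WR@(0,2): attacks (0,3) (0,1) (0,0) (1,2) (2,2) (3,2) (4,2) [ray(0,1) blocked at (0,3); ray(0,-1) blocked at (0,0)]
  WN@(2,0): attacks (3,2) (4,1) (1,2) (0,1)
Union (9 distinct): (0,0) (0,1) (0,3) (1,2) (2,1) (2,2) (3,2) (4,1) (4,2)

Answer: 9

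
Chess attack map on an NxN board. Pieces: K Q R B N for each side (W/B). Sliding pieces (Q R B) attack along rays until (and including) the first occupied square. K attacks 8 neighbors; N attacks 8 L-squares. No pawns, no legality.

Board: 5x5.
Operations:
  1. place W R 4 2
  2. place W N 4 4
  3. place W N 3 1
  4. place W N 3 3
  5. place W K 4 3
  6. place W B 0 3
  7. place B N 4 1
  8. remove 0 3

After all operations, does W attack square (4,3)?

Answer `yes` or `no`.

Op 1: place WR@(4,2)
Op 2: place WN@(4,4)
Op 3: place WN@(3,1)
Op 4: place WN@(3,3)
Op 5: place WK@(4,3)
Op 6: place WB@(0,3)
Op 7: place BN@(4,1)
Op 8: remove (0,3)
Per-piece attacks for W:
  WN@(3,1): attacks (4,3) (2,3) (1,2) (1,0)
  WN@(3,3): attacks (1,4) (4,1) (2,1) (1,2)
  WR@(4,2): attacks (4,3) (4,1) (3,2) (2,2) (1,2) (0,2) [ray(0,1) blocked at (4,3); ray(0,-1) blocked at (4,1)]
  WK@(4,3): attacks (4,4) (4,2) (3,3) (3,4) (3,2)
  WN@(4,4): attacks (3,2) (2,3)
W attacks (4,3): yes

Answer: yes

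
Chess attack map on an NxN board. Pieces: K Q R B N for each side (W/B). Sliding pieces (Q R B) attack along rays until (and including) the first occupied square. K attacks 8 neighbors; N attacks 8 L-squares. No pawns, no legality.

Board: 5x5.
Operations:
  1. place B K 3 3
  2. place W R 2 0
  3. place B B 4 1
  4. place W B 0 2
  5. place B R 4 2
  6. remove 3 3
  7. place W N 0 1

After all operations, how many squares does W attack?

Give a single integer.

Op 1: place BK@(3,3)
Op 2: place WR@(2,0)
Op 3: place BB@(4,1)
Op 4: place WB@(0,2)
Op 5: place BR@(4,2)
Op 6: remove (3,3)
Op 7: place WN@(0,1)
Per-piece attacks for W:
  WN@(0,1): attacks (1,3) (2,2) (2,0)
  WB@(0,2): attacks (1,3) (2,4) (1,1) (2,0) [ray(1,-1) blocked at (2,0)]
  WR@(2,0): attacks (2,1) (2,2) (2,3) (2,4) (3,0) (4,0) (1,0) (0,0)
Union (11 distinct): (0,0) (1,0) (1,1) (1,3) (2,0) (2,1) (2,2) (2,3) (2,4) (3,0) (4,0)

Answer: 11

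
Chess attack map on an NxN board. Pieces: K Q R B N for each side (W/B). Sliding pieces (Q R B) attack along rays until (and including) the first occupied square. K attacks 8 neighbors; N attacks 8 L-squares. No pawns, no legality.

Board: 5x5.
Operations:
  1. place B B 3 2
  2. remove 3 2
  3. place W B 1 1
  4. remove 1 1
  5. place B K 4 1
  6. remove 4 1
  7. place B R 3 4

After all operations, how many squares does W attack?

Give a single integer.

Op 1: place BB@(3,2)
Op 2: remove (3,2)
Op 3: place WB@(1,1)
Op 4: remove (1,1)
Op 5: place BK@(4,1)
Op 6: remove (4,1)
Op 7: place BR@(3,4)
Per-piece attacks for W:
Union (0 distinct): (none)

Answer: 0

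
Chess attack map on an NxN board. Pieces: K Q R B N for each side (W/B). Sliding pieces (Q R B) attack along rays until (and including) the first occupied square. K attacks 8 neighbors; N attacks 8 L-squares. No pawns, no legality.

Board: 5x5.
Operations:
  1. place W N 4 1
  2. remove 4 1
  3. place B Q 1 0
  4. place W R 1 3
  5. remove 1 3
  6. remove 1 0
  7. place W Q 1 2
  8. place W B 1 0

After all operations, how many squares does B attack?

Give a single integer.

Op 1: place WN@(4,1)
Op 2: remove (4,1)
Op 3: place BQ@(1,0)
Op 4: place WR@(1,3)
Op 5: remove (1,3)
Op 6: remove (1,0)
Op 7: place WQ@(1,2)
Op 8: place WB@(1,0)
Per-piece attacks for B:
Union (0 distinct): (none)

Answer: 0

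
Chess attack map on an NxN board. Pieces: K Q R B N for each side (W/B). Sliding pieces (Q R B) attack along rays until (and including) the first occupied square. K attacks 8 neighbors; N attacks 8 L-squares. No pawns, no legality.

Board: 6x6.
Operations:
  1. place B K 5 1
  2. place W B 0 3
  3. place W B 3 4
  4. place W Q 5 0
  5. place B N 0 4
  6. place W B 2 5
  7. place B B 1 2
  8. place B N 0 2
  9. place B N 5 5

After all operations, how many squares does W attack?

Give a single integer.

Op 1: place BK@(5,1)
Op 2: place WB@(0,3)
Op 3: place WB@(3,4)
Op 4: place WQ@(5,0)
Op 5: place BN@(0,4)
Op 6: place WB@(2,5)
Op 7: place BB@(1,2)
Op 8: place BN@(0,2)
Op 9: place BN@(5,5)
Per-piece attacks for W:
  WB@(0,3): attacks (1,4) (2,5) (1,2) [ray(1,1) blocked at (2,5); ray(1,-1) blocked at (1,2)]
  WB@(2,5): attacks (3,4) (1,4) (0,3) [ray(1,-1) blocked at (3,4); ray(-1,-1) blocked at (0,3)]
  WB@(3,4): attacks (4,5) (4,3) (5,2) (2,5) (2,3) (1,2) [ray(-1,1) blocked at (2,5); ray(-1,-1) blocked at (1,2)]
  WQ@(5,0): attacks (5,1) (4,0) (3,0) (2,0) (1,0) (0,0) (4,1) (3,2) (2,3) (1,4) (0,5) [ray(0,1) blocked at (5,1)]
Union (18 distinct): (0,0) (0,3) (0,5) (1,0) (1,2) (1,4) (2,0) (2,3) (2,5) (3,0) (3,2) (3,4) (4,0) (4,1) (4,3) (4,5) (5,1) (5,2)

Answer: 18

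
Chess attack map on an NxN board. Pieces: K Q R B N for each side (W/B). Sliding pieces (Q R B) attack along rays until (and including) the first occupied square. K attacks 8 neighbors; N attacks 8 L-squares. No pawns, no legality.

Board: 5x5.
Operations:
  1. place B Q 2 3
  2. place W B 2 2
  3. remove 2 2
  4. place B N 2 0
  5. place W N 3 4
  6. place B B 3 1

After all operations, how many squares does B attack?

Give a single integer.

Answer: 17

Derivation:
Op 1: place BQ@(2,3)
Op 2: place WB@(2,2)
Op 3: remove (2,2)
Op 4: place BN@(2,0)
Op 5: place WN@(3,4)
Op 6: place BB@(3,1)
Per-piece attacks for B:
  BN@(2,0): attacks (3,2) (4,1) (1,2) (0,1)
  BQ@(2,3): attacks (2,4) (2,2) (2,1) (2,0) (3,3) (4,3) (1,3) (0,3) (3,4) (3,2) (4,1) (1,4) (1,2) (0,1) [ray(0,-1) blocked at (2,0); ray(1,1) blocked at (3,4)]
  BB@(3,1): attacks (4,2) (4,0) (2,2) (1,3) (0,4) (2,0) [ray(-1,-1) blocked at (2,0)]
Union (17 distinct): (0,1) (0,3) (0,4) (1,2) (1,3) (1,4) (2,0) (2,1) (2,2) (2,4) (3,2) (3,3) (3,4) (4,0) (4,1) (4,2) (4,3)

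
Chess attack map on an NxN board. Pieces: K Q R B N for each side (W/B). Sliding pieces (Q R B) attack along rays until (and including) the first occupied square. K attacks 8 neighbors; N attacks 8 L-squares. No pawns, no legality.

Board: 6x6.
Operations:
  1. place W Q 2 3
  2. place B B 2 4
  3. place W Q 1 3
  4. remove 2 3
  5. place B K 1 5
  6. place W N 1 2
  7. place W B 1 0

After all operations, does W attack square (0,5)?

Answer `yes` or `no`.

Answer: no

Derivation:
Op 1: place WQ@(2,3)
Op 2: place BB@(2,4)
Op 3: place WQ@(1,3)
Op 4: remove (2,3)
Op 5: place BK@(1,5)
Op 6: place WN@(1,2)
Op 7: place WB@(1,0)
Per-piece attacks for W:
  WB@(1,0): attacks (2,1) (3,2) (4,3) (5,4) (0,1)
  WN@(1,2): attacks (2,4) (3,3) (0,4) (2,0) (3,1) (0,0)
  WQ@(1,3): attacks (1,4) (1,5) (1,2) (2,3) (3,3) (4,3) (5,3) (0,3) (2,4) (2,2) (3,1) (4,0) (0,4) (0,2) [ray(0,1) blocked at (1,5); ray(0,-1) blocked at (1,2); ray(1,1) blocked at (2,4)]
W attacks (0,5): no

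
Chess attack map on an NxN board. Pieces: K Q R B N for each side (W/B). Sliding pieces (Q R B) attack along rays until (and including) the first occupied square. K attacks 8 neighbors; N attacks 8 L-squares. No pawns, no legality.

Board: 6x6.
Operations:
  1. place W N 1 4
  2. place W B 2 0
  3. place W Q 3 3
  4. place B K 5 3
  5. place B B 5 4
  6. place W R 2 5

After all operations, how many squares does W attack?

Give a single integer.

Answer: 25

Derivation:
Op 1: place WN@(1,4)
Op 2: place WB@(2,0)
Op 3: place WQ@(3,3)
Op 4: place BK@(5,3)
Op 5: place BB@(5,4)
Op 6: place WR@(2,5)
Per-piece attacks for W:
  WN@(1,4): attacks (3,5) (2,2) (3,3) (0,2)
  WB@(2,0): attacks (3,1) (4,2) (5,3) (1,1) (0,2) [ray(1,1) blocked at (5,3)]
  WR@(2,5): attacks (2,4) (2,3) (2,2) (2,1) (2,0) (3,5) (4,5) (5,5) (1,5) (0,5) [ray(0,-1) blocked at (2,0)]
  WQ@(3,3): attacks (3,4) (3,5) (3,2) (3,1) (3,0) (4,3) (5,3) (2,3) (1,3) (0,3) (4,4) (5,5) (4,2) (5,1) (2,4) (1,5) (2,2) (1,1) (0,0) [ray(1,0) blocked at (5,3)]
Union (25 distinct): (0,0) (0,2) (0,3) (0,5) (1,1) (1,3) (1,5) (2,0) (2,1) (2,2) (2,3) (2,4) (3,0) (3,1) (3,2) (3,3) (3,4) (3,5) (4,2) (4,3) (4,4) (4,5) (5,1) (5,3) (5,5)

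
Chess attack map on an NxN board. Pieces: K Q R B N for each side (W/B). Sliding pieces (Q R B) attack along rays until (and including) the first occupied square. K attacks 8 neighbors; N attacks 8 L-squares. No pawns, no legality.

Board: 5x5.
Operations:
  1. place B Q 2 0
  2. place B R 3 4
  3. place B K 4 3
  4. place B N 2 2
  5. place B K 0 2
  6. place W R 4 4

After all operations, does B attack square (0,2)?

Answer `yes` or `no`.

Answer: yes

Derivation:
Op 1: place BQ@(2,0)
Op 2: place BR@(3,4)
Op 3: place BK@(4,3)
Op 4: place BN@(2,2)
Op 5: place BK@(0,2)
Op 6: place WR@(4,4)
Per-piece attacks for B:
  BK@(0,2): attacks (0,3) (0,1) (1,2) (1,3) (1,1)
  BQ@(2,0): attacks (2,1) (2,2) (3,0) (4,0) (1,0) (0,0) (3,1) (4,2) (1,1) (0,2) [ray(0,1) blocked at (2,2); ray(-1,1) blocked at (0,2)]
  BN@(2,2): attacks (3,4) (4,3) (1,4) (0,3) (3,0) (4,1) (1,0) (0,1)
  BR@(3,4): attacks (3,3) (3,2) (3,1) (3,0) (4,4) (2,4) (1,4) (0,4) [ray(1,0) blocked at (4,4)]
  BK@(4,3): attacks (4,4) (4,2) (3,3) (3,4) (3,2)
B attacks (0,2): yes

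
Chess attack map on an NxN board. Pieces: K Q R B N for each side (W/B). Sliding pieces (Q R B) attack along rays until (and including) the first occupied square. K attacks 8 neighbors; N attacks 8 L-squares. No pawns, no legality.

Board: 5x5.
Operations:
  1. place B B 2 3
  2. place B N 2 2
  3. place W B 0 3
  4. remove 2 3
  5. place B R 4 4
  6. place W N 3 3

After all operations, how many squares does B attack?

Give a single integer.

Op 1: place BB@(2,3)
Op 2: place BN@(2,2)
Op 3: place WB@(0,3)
Op 4: remove (2,3)
Op 5: place BR@(4,4)
Op 6: place WN@(3,3)
Per-piece attacks for B:
  BN@(2,2): attacks (3,4) (4,3) (1,4) (0,3) (3,0) (4,1) (1,0) (0,1)
  BR@(4,4): attacks (4,3) (4,2) (4,1) (4,0) (3,4) (2,4) (1,4) (0,4)
Union (12 distinct): (0,1) (0,3) (0,4) (1,0) (1,4) (2,4) (3,0) (3,4) (4,0) (4,1) (4,2) (4,3)

Answer: 12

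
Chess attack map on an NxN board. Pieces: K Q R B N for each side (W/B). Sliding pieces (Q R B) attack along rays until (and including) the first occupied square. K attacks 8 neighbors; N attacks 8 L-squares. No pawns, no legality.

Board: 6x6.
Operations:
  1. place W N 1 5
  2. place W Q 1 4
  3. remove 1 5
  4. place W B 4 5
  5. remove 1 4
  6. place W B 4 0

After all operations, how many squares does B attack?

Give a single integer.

Op 1: place WN@(1,5)
Op 2: place WQ@(1,4)
Op 3: remove (1,5)
Op 4: place WB@(4,5)
Op 5: remove (1,4)
Op 6: place WB@(4,0)
Per-piece attacks for B:
Union (0 distinct): (none)

Answer: 0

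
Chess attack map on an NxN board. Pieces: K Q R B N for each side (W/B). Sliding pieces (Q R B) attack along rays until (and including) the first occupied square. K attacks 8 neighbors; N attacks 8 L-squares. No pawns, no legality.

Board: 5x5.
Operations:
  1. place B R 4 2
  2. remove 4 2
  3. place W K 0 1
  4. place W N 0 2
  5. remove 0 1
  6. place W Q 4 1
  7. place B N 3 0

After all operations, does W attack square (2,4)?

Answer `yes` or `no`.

Answer: no

Derivation:
Op 1: place BR@(4,2)
Op 2: remove (4,2)
Op 3: place WK@(0,1)
Op 4: place WN@(0,2)
Op 5: remove (0,1)
Op 6: place WQ@(4,1)
Op 7: place BN@(3,0)
Per-piece attacks for W:
  WN@(0,2): attacks (1,4) (2,3) (1,0) (2,1)
  WQ@(4,1): attacks (4,2) (4,3) (4,4) (4,0) (3,1) (2,1) (1,1) (0,1) (3,2) (2,3) (1,4) (3,0) [ray(-1,-1) blocked at (3,0)]
W attacks (2,4): no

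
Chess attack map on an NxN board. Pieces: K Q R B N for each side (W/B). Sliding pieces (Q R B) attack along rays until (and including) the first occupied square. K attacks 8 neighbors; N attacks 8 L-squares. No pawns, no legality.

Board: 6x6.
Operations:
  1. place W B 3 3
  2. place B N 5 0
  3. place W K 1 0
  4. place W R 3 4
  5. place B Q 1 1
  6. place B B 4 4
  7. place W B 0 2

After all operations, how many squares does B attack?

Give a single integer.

Op 1: place WB@(3,3)
Op 2: place BN@(5,0)
Op 3: place WK@(1,0)
Op 4: place WR@(3,4)
Op 5: place BQ@(1,1)
Op 6: place BB@(4,4)
Op 7: place WB@(0,2)
Per-piece attacks for B:
  BQ@(1,1): attacks (1,2) (1,3) (1,4) (1,5) (1,0) (2,1) (3,1) (4,1) (5,1) (0,1) (2,2) (3,3) (2,0) (0,2) (0,0) [ray(0,-1) blocked at (1,0); ray(1,1) blocked at (3,3); ray(-1,1) blocked at (0,2)]
  BB@(4,4): attacks (5,5) (5,3) (3,5) (3,3) [ray(-1,-1) blocked at (3,3)]
  BN@(5,0): attacks (4,2) (3,1)
Union (19 distinct): (0,0) (0,1) (0,2) (1,0) (1,2) (1,3) (1,4) (1,5) (2,0) (2,1) (2,2) (3,1) (3,3) (3,5) (4,1) (4,2) (5,1) (5,3) (5,5)

Answer: 19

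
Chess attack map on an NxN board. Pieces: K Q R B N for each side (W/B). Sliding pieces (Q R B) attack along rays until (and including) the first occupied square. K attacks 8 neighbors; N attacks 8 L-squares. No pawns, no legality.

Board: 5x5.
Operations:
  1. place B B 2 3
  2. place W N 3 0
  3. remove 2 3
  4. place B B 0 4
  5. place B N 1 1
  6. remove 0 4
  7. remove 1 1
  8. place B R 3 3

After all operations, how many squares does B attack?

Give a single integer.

Op 1: place BB@(2,3)
Op 2: place WN@(3,0)
Op 3: remove (2,3)
Op 4: place BB@(0,4)
Op 5: place BN@(1,1)
Op 6: remove (0,4)
Op 7: remove (1,1)
Op 8: place BR@(3,3)
Per-piece attacks for B:
  BR@(3,3): attacks (3,4) (3,2) (3,1) (3,0) (4,3) (2,3) (1,3) (0,3) [ray(0,-1) blocked at (3,0)]
Union (8 distinct): (0,3) (1,3) (2,3) (3,0) (3,1) (3,2) (3,4) (4,3)

Answer: 8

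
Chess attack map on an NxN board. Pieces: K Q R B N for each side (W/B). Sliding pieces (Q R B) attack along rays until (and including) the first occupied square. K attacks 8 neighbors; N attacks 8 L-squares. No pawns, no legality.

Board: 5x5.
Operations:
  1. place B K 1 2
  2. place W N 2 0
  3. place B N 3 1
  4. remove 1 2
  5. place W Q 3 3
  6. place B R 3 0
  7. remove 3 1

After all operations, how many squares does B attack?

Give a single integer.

Answer: 5

Derivation:
Op 1: place BK@(1,2)
Op 2: place WN@(2,0)
Op 3: place BN@(3,1)
Op 4: remove (1,2)
Op 5: place WQ@(3,3)
Op 6: place BR@(3,0)
Op 7: remove (3,1)
Per-piece attacks for B:
  BR@(3,0): attacks (3,1) (3,2) (3,3) (4,0) (2,0) [ray(0,1) blocked at (3,3); ray(-1,0) blocked at (2,0)]
Union (5 distinct): (2,0) (3,1) (3,2) (3,3) (4,0)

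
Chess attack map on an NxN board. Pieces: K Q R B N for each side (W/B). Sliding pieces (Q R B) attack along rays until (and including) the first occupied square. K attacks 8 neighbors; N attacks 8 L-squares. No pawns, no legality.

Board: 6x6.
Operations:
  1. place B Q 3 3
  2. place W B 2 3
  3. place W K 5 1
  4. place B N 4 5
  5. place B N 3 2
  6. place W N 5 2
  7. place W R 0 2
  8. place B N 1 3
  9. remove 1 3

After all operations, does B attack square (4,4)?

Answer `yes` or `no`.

Op 1: place BQ@(3,3)
Op 2: place WB@(2,3)
Op 3: place WK@(5,1)
Op 4: place BN@(4,5)
Op 5: place BN@(3,2)
Op 6: place WN@(5,2)
Op 7: place WR@(0,2)
Op 8: place BN@(1,3)
Op 9: remove (1,3)
Per-piece attacks for B:
  BN@(3,2): attacks (4,4) (5,3) (2,4) (1,3) (4,0) (5,1) (2,0) (1,1)
  BQ@(3,3): attacks (3,4) (3,5) (3,2) (4,3) (5,3) (2,3) (4,4) (5,5) (4,2) (5,1) (2,4) (1,5) (2,2) (1,1) (0,0) [ray(0,-1) blocked at (3,2); ray(-1,0) blocked at (2,3); ray(1,-1) blocked at (5,1)]
  BN@(4,5): attacks (5,3) (3,3) (2,4)
B attacks (4,4): yes

Answer: yes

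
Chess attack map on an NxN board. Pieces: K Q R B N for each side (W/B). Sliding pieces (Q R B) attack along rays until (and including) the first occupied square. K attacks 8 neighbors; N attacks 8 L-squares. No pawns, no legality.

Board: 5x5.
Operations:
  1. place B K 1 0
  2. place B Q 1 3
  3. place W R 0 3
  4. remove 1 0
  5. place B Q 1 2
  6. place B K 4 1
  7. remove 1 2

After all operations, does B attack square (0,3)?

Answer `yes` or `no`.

Answer: yes

Derivation:
Op 1: place BK@(1,0)
Op 2: place BQ@(1,3)
Op 3: place WR@(0,3)
Op 4: remove (1,0)
Op 5: place BQ@(1,2)
Op 6: place BK@(4,1)
Op 7: remove (1,2)
Per-piece attacks for B:
  BQ@(1,3): attacks (1,4) (1,2) (1,1) (1,0) (2,3) (3,3) (4,3) (0,3) (2,4) (2,2) (3,1) (4,0) (0,4) (0,2) [ray(-1,0) blocked at (0,3)]
  BK@(4,1): attacks (4,2) (4,0) (3,1) (3,2) (3,0)
B attacks (0,3): yes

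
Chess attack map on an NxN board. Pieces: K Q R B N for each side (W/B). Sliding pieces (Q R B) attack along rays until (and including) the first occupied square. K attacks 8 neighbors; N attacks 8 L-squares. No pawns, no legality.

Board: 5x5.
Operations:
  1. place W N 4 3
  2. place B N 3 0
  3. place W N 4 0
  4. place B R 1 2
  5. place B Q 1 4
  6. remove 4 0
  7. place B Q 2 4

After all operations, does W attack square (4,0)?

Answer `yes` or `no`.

Op 1: place WN@(4,3)
Op 2: place BN@(3,0)
Op 3: place WN@(4,0)
Op 4: place BR@(1,2)
Op 5: place BQ@(1,4)
Op 6: remove (4,0)
Op 7: place BQ@(2,4)
Per-piece attacks for W:
  WN@(4,3): attacks (2,4) (3,1) (2,2)
W attacks (4,0): no

Answer: no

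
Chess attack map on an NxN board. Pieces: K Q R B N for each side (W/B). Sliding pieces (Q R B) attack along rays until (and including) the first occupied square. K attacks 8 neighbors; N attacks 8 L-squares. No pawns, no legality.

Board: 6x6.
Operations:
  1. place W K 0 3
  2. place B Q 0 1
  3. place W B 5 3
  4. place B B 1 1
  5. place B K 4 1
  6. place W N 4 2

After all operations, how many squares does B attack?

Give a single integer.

Op 1: place WK@(0,3)
Op 2: place BQ@(0,1)
Op 3: place WB@(5,3)
Op 4: place BB@(1,1)
Op 5: place BK@(4,1)
Op 6: place WN@(4,2)
Per-piece attacks for B:
  BQ@(0,1): attacks (0,2) (0,3) (0,0) (1,1) (1,2) (2,3) (3,4) (4,5) (1,0) [ray(0,1) blocked at (0,3); ray(1,0) blocked at (1,1)]
  BB@(1,1): attacks (2,2) (3,3) (4,4) (5,5) (2,0) (0,2) (0,0)
  BK@(4,1): attacks (4,2) (4,0) (5,1) (3,1) (5,2) (5,0) (3,2) (3,0)
Union (22 distinct): (0,0) (0,2) (0,3) (1,0) (1,1) (1,2) (2,0) (2,2) (2,3) (3,0) (3,1) (3,2) (3,3) (3,4) (4,0) (4,2) (4,4) (4,5) (5,0) (5,1) (5,2) (5,5)

Answer: 22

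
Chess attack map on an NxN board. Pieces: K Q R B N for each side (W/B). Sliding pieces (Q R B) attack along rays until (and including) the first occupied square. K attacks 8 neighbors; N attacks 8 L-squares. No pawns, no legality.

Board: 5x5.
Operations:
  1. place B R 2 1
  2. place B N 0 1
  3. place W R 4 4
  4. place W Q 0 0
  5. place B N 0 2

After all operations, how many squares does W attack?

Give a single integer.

Op 1: place BR@(2,1)
Op 2: place BN@(0,1)
Op 3: place WR@(4,4)
Op 4: place WQ@(0,0)
Op 5: place BN@(0,2)
Per-piece attacks for W:
  WQ@(0,0): attacks (0,1) (1,0) (2,0) (3,0) (4,0) (1,1) (2,2) (3,3) (4,4) [ray(0,1) blocked at (0,1); ray(1,1) blocked at (4,4)]
  WR@(4,4): attacks (4,3) (4,2) (4,1) (4,0) (3,4) (2,4) (1,4) (0,4)
Union (16 distinct): (0,1) (0,4) (1,0) (1,1) (1,4) (2,0) (2,2) (2,4) (3,0) (3,3) (3,4) (4,0) (4,1) (4,2) (4,3) (4,4)

Answer: 16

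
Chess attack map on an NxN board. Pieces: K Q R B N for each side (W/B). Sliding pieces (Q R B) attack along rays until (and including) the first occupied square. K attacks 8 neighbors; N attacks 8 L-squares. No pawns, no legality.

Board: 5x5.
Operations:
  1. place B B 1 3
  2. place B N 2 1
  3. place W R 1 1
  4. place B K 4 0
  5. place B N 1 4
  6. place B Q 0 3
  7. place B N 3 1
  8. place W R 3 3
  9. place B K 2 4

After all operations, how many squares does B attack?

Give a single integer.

Answer: 20

Derivation:
Op 1: place BB@(1,3)
Op 2: place BN@(2,1)
Op 3: place WR@(1,1)
Op 4: place BK@(4,0)
Op 5: place BN@(1,4)
Op 6: place BQ@(0,3)
Op 7: place BN@(3,1)
Op 8: place WR@(3,3)
Op 9: place BK@(2,4)
Per-piece attacks for B:
  BQ@(0,3): attacks (0,4) (0,2) (0,1) (0,0) (1,3) (1,4) (1,2) (2,1) [ray(1,0) blocked at (1,3); ray(1,1) blocked at (1,4); ray(1,-1) blocked at (2,1)]
  BB@(1,3): attacks (2,4) (2,2) (3,1) (0,4) (0,2) [ray(1,1) blocked at (2,4); ray(1,-1) blocked at (3,1)]
  BN@(1,4): attacks (2,2) (3,3) (0,2)
  BN@(2,1): attacks (3,3) (4,2) (1,3) (0,2) (4,0) (0,0)
  BK@(2,4): attacks (2,3) (3,4) (1,4) (3,3) (1,3)
  BN@(3,1): attacks (4,3) (2,3) (1,2) (1,0)
  BK@(4,0): attacks (4,1) (3,0) (3,1)
Union (20 distinct): (0,0) (0,1) (0,2) (0,4) (1,0) (1,2) (1,3) (1,4) (2,1) (2,2) (2,3) (2,4) (3,0) (3,1) (3,3) (3,4) (4,0) (4,1) (4,2) (4,3)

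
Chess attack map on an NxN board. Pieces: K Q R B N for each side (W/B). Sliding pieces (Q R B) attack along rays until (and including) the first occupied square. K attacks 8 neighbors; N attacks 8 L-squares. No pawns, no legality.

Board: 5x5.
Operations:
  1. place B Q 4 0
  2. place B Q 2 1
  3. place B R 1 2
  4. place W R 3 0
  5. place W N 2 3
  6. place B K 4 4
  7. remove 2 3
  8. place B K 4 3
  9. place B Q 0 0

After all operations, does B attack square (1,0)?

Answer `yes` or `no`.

Answer: yes

Derivation:
Op 1: place BQ@(4,0)
Op 2: place BQ@(2,1)
Op 3: place BR@(1,2)
Op 4: place WR@(3,0)
Op 5: place WN@(2,3)
Op 6: place BK@(4,4)
Op 7: remove (2,3)
Op 8: place BK@(4,3)
Op 9: place BQ@(0,0)
Per-piece attacks for B:
  BQ@(0,0): attacks (0,1) (0,2) (0,3) (0,4) (1,0) (2,0) (3,0) (1,1) (2,2) (3,3) (4,4) [ray(1,0) blocked at (3,0); ray(1,1) blocked at (4,4)]
  BR@(1,2): attacks (1,3) (1,4) (1,1) (1,0) (2,2) (3,2) (4,2) (0,2)
  BQ@(2,1): attacks (2,2) (2,3) (2,4) (2,0) (3,1) (4,1) (1,1) (0,1) (3,2) (4,3) (3,0) (1,2) (1,0) [ray(1,1) blocked at (4,3); ray(1,-1) blocked at (3,0); ray(-1,1) blocked at (1,2)]
  BQ@(4,0): attacks (4,1) (4,2) (4,3) (3,0) (3,1) (2,2) (1,3) (0,4) [ray(0,1) blocked at (4,3); ray(-1,0) blocked at (3,0)]
  BK@(4,3): attacks (4,4) (4,2) (3,3) (3,4) (3,2)
  BK@(4,4): attacks (4,3) (3,4) (3,3)
B attacks (1,0): yes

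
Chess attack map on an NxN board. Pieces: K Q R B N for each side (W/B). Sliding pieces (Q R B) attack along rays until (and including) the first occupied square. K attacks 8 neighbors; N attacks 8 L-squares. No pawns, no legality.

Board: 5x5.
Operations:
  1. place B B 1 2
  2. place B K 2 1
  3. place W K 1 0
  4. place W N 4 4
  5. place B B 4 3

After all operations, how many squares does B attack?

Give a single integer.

Op 1: place BB@(1,2)
Op 2: place BK@(2,1)
Op 3: place WK@(1,0)
Op 4: place WN@(4,4)
Op 5: place BB@(4,3)
Per-piece attacks for B:
  BB@(1,2): attacks (2,3) (3,4) (2,1) (0,3) (0,1) [ray(1,-1) blocked at (2,1)]
  BK@(2,1): attacks (2,2) (2,0) (3,1) (1,1) (3,2) (3,0) (1,2) (1,0)
  BB@(4,3): attacks (3,4) (3,2) (2,1) [ray(-1,-1) blocked at (2,1)]
Union (13 distinct): (0,1) (0,3) (1,0) (1,1) (1,2) (2,0) (2,1) (2,2) (2,3) (3,0) (3,1) (3,2) (3,4)

Answer: 13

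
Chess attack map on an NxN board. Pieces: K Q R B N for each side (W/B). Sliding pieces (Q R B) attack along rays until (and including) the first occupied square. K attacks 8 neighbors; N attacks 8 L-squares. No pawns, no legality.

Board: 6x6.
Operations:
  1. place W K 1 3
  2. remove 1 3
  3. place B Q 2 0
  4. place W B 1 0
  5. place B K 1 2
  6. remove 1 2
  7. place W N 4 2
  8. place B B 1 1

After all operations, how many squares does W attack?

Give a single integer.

Answer: 9

Derivation:
Op 1: place WK@(1,3)
Op 2: remove (1,3)
Op 3: place BQ@(2,0)
Op 4: place WB@(1,0)
Op 5: place BK@(1,2)
Op 6: remove (1,2)
Op 7: place WN@(4,2)
Op 8: place BB@(1,1)
Per-piece attacks for W:
  WB@(1,0): attacks (2,1) (3,2) (4,3) (5,4) (0,1)
  WN@(4,2): attacks (5,4) (3,4) (2,3) (5,0) (3,0) (2,1)
Union (9 distinct): (0,1) (2,1) (2,3) (3,0) (3,2) (3,4) (4,3) (5,0) (5,4)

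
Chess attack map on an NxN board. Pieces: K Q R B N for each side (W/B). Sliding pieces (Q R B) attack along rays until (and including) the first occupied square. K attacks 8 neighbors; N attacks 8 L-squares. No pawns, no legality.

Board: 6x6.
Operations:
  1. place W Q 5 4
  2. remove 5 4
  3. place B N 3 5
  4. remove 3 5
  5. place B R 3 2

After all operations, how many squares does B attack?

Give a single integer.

Answer: 10

Derivation:
Op 1: place WQ@(5,4)
Op 2: remove (5,4)
Op 3: place BN@(3,5)
Op 4: remove (3,5)
Op 5: place BR@(3,2)
Per-piece attacks for B:
  BR@(3,2): attacks (3,3) (3,4) (3,5) (3,1) (3,0) (4,2) (5,2) (2,2) (1,2) (0,2)
Union (10 distinct): (0,2) (1,2) (2,2) (3,0) (3,1) (3,3) (3,4) (3,5) (4,2) (5,2)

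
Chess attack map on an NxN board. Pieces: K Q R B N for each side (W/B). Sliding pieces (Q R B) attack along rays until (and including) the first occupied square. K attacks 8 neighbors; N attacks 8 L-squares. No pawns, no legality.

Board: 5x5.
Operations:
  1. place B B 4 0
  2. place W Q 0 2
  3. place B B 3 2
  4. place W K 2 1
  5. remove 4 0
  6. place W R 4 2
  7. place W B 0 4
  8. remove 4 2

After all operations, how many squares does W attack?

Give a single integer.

Op 1: place BB@(4,0)
Op 2: place WQ@(0,2)
Op 3: place BB@(3,2)
Op 4: place WK@(2,1)
Op 5: remove (4,0)
Op 6: place WR@(4,2)
Op 7: place WB@(0,4)
Op 8: remove (4,2)
Per-piece attacks for W:
  WQ@(0,2): attacks (0,3) (0,4) (0,1) (0,0) (1,2) (2,2) (3,2) (1,3) (2,4) (1,1) (2,0) [ray(0,1) blocked at (0,4); ray(1,0) blocked at (3,2)]
  WB@(0,4): attacks (1,3) (2,2) (3,1) (4,0)
  WK@(2,1): attacks (2,2) (2,0) (3,1) (1,1) (3,2) (3,0) (1,2) (1,0)
Union (15 distinct): (0,0) (0,1) (0,3) (0,4) (1,0) (1,1) (1,2) (1,3) (2,0) (2,2) (2,4) (3,0) (3,1) (3,2) (4,0)

Answer: 15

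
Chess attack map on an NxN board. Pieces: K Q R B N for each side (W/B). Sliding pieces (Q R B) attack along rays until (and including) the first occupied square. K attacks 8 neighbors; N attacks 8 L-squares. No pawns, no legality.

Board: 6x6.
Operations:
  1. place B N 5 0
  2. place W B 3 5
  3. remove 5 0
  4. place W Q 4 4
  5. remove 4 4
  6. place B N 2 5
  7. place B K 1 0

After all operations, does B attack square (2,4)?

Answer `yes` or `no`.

Op 1: place BN@(5,0)
Op 2: place WB@(3,5)
Op 3: remove (5,0)
Op 4: place WQ@(4,4)
Op 5: remove (4,4)
Op 6: place BN@(2,5)
Op 7: place BK@(1,0)
Per-piece attacks for B:
  BK@(1,0): attacks (1,1) (2,0) (0,0) (2,1) (0,1)
  BN@(2,5): attacks (3,3) (4,4) (1,3) (0,4)
B attacks (2,4): no

Answer: no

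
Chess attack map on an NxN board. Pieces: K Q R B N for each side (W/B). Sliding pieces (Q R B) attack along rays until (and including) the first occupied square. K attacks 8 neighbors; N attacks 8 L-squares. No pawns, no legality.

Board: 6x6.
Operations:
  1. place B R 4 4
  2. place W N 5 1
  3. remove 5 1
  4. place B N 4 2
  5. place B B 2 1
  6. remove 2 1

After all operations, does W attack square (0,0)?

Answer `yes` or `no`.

Op 1: place BR@(4,4)
Op 2: place WN@(5,1)
Op 3: remove (5,1)
Op 4: place BN@(4,2)
Op 5: place BB@(2,1)
Op 6: remove (2,1)
Per-piece attacks for W:
W attacks (0,0): no

Answer: no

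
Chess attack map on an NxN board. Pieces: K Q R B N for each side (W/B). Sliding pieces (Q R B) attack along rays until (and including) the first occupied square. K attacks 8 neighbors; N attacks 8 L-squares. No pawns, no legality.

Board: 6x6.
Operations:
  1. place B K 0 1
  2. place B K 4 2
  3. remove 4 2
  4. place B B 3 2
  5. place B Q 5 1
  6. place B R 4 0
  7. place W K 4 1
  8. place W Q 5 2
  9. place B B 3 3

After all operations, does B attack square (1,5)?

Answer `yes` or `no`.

Answer: yes

Derivation:
Op 1: place BK@(0,1)
Op 2: place BK@(4,2)
Op 3: remove (4,2)
Op 4: place BB@(3,2)
Op 5: place BQ@(5,1)
Op 6: place BR@(4,0)
Op 7: place WK@(4,1)
Op 8: place WQ@(5,2)
Op 9: place BB@(3,3)
Per-piece attacks for B:
  BK@(0,1): attacks (0,2) (0,0) (1,1) (1,2) (1,0)
  BB@(3,2): attacks (4,3) (5,4) (4,1) (2,3) (1,4) (0,5) (2,1) (1,0) [ray(1,-1) blocked at (4,1)]
  BB@(3,3): attacks (4,4) (5,5) (4,2) (5,1) (2,4) (1,5) (2,2) (1,1) (0,0) [ray(1,-1) blocked at (5,1)]
  BR@(4,0): attacks (4,1) (5,0) (3,0) (2,0) (1,0) (0,0) [ray(0,1) blocked at (4,1)]
  BQ@(5,1): attacks (5,2) (5,0) (4,1) (4,2) (3,3) (4,0) [ray(0,1) blocked at (5,2); ray(-1,0) blocked at (4,1); ray(-1,1) blocked at (3,3); ray(-1,-1) blocked at (4,0)]
B attacks (1,5): yes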